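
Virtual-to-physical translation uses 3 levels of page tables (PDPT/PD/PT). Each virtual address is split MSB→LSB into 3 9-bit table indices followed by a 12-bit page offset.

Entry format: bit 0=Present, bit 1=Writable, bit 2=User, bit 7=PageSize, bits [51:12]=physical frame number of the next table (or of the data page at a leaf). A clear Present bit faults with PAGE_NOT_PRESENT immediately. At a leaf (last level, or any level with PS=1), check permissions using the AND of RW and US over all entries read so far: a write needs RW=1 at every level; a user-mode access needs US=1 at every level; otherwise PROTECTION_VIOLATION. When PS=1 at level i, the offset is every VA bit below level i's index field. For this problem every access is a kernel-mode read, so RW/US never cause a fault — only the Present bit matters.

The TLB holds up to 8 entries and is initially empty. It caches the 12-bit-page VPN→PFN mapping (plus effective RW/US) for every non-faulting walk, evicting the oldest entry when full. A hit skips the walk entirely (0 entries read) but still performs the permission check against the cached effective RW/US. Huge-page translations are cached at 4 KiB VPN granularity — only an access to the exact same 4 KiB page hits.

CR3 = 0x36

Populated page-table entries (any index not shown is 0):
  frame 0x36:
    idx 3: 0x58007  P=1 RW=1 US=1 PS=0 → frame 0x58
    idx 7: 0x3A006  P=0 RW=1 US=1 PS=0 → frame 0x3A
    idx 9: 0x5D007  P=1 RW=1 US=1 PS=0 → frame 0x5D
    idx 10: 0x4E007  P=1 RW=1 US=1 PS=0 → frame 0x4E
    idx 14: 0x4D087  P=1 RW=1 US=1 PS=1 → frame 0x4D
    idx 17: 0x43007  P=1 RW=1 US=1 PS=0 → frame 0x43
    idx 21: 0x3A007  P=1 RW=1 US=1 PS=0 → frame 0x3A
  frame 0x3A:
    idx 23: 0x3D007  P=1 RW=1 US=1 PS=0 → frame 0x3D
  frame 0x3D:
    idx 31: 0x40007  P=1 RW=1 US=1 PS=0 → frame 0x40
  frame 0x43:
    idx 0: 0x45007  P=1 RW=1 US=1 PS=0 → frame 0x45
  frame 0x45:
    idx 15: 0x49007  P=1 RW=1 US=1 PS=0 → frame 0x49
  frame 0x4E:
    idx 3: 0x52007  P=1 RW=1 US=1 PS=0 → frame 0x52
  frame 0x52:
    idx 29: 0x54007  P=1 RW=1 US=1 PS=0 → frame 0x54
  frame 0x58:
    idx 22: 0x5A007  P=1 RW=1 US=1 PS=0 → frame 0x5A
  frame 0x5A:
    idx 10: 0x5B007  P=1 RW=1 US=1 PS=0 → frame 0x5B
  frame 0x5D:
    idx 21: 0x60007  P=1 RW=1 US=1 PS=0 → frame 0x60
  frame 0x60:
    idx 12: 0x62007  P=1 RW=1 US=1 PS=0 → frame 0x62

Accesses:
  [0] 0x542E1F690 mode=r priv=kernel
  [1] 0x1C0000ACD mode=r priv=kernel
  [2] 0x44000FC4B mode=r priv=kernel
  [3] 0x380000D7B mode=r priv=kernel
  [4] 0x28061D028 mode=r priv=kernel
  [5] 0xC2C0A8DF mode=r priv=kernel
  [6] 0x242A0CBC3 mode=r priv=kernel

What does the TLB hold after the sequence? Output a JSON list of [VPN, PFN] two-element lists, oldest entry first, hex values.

Walk each access:
#0 VA=0x542E1F690 (r,kernel):
  [0] read 0x36 idx=21: raw=0x3A007 flags P=1 W=1 U=1 S=0
  [1] read 0x3A idx=23: raw=0x3D007 flags P=1 W=1 U=1 S=0
  [2] read 0x3D idx=31: raw=0x40007 flags P=1 W=1 U=1 S=0
  → PA=0x40690  (3 entries read)
#1 VA=0x1C0000ACD (r,kernel):
  [0] read 0x36 idx=7: raw=0x3A006 flags P=0 W=1 U=1 S=0
  ⇒ fault: PAGE_NOT_PRESENT  — 1 lookups
#2 VA=0x44000FC4B (r,kernel):
  [0] read 0x36 idx=17: raw=0x43007 flags P=1 W=1 U=1 S=0
  [1] read 0x43 idx=0: raw=0x45007 flags P=1 W=1 U=1 S=0
  [2] read 0x45 idx=15: raw=0x49007 flags P=1 W=1 U=1 S=0
  → PA=0x49C4B  (3 entries read)
#3 VA=0x380000D7B (r,kernel):
  [0] read 0x36 idx=14: raw=0x4D087 flags P=1 W=1 U=1 S=1
  → PA=0x4DD7B (huge @L0)  (1 entries read)
#4 VA=0x28061D028 (r,kernel):
  [0] read 0x36 idx=10: raw=0x4E007 flags P=1 W=1 U=1 S=0
  [1] read 0x4E idx=3: raw=0x52007 flags P=1 W=1 U=1 S=0
  [2] read 0x52 idx=29: raw=0x54007 flags P=1 W=1 U=1 S=0
  → PA=0x54028  (3 entries read)
#5 VA=0xC2C0A8DF (r,kernel):
  [0] read 0x36 idx=3: raw=0x58007 flags P=1 W=1 U=1 S=0
  [1] read 0x58 idx=22: raw=0x5A007 flags P=1 W=1 U=1 S=0
  [2] read 0x5A idx=10: raw=0x5B007 flags P=1 W=1 U=1 S=0
  → PA=0x5B8DF  (3 entries read)
#6 VA=0x242A0CBC3 (r,kernel):
  [0] read 0x36 idx=9: raw=0x5D007 flags P=1 W=1 U=1 S=0
  [1] read 0x5D idx=21: raw=0x60007 flags P=1 W=1 U=1 S=0
  [2] read 0x60 idx=12: raw=0x62007 flags P=1 W=1 U=1 S=0
  → PA=0x62BC3  (3 entries read)

TLB: [["0x542E1F", "0x40"], ["0x44000F", "0x49"], ["0x380000", "0x4D"], ["0x28061D", "0x54"], ["0xC2C0A", "0x5B"], ["0x242A0C", "0x62"]]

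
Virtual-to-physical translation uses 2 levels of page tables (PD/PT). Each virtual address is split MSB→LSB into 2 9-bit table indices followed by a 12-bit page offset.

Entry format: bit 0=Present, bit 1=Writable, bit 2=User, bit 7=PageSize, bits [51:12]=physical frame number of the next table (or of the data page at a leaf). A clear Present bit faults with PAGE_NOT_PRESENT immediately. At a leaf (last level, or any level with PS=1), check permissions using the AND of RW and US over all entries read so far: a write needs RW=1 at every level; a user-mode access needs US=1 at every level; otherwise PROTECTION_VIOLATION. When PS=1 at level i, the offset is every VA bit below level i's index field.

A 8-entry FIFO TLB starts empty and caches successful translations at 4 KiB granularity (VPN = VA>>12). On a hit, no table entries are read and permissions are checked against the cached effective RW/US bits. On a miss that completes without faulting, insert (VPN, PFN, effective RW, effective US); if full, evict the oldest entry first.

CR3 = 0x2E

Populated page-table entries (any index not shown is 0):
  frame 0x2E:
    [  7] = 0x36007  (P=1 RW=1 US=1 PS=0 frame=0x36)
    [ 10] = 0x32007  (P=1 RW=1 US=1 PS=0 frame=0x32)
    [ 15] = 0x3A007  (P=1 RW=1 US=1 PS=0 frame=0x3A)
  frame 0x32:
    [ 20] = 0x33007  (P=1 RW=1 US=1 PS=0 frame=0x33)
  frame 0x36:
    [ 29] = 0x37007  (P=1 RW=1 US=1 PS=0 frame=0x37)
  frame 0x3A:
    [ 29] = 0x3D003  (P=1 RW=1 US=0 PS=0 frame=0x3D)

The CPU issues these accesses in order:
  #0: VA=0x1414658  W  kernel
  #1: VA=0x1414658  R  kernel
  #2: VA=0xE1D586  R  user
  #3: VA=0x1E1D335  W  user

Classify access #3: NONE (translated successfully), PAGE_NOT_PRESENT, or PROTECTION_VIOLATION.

Walk each access:
#0 VA=0x1414658 (w,kernel):
  lvl0: tbl 0x2E, slot 10 ⇒ 0x32007 (P1/RW1/US1/PS0)
  lvl1: tbl 0x32, slot 20 ⇒ 0x33007 (P1/RW1/US1/PS0)
  ⇒ phys 0x33658  [2 reads]
#1 VA=0x1414658 (r,kernel):
  TLB hit vpn=0x1414 → PA=0x33658
#2 VA=0xE1D586 (r,user):
  lvl0: tbl 0x2E, slot 7 ⇒ 0x36007 (P1/RW1/US1/PS0)
  lvl1: tbl 0x36, slot 29 ⇒ 0x37007 (P1/RW1/US1/PS0)
  ⇒ phys 0x37586  [2 reads]
#3 VA=0x1E1D335 (w,user):
  lvl0: tbl 0x2E, slot 15 ⇒ 0x3A007 (P1/RW1/US1/PS0)
  lvl1: tbl 0x3A, slot 29 ⇒ 0x3D003 (P1/RW1/US0/PS0)
  ⇒ fault: PROTECTION_VIOLATION  — 2 lookups

Access #3 fault: PROTECTION_VIOLATION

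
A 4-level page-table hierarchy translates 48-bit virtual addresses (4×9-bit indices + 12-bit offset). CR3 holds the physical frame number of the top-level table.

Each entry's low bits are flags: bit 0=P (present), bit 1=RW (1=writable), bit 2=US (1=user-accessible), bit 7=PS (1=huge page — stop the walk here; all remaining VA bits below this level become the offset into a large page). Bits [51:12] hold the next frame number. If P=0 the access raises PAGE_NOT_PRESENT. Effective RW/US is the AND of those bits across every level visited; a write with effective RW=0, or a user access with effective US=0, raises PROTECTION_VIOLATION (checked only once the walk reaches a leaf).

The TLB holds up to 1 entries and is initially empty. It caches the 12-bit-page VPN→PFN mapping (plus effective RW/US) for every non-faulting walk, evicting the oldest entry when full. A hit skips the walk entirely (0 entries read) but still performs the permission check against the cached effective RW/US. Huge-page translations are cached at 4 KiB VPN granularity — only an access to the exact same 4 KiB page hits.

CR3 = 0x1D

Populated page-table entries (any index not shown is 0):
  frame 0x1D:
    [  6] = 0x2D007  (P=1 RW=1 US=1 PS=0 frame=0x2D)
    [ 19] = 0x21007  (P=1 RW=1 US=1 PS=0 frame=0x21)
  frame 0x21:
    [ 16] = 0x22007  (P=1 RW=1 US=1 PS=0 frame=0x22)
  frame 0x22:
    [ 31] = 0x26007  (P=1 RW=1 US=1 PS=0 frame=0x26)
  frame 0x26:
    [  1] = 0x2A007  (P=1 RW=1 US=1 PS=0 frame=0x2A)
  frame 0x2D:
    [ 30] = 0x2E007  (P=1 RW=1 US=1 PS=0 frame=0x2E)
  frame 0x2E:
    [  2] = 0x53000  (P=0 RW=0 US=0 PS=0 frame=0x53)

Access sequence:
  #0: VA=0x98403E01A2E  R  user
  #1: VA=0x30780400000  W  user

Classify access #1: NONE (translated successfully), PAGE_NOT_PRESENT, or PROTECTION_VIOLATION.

Per-access translation:
#0 VA=0x98403E01A2E (r,user):
  lvl0: tbl 0x1D, slot 19 ⇒ 0x21007 (P1/RW1/US1/PS0)
  lvl1: tbl 0x21, slot 16 ⇒ 0x22007 (P1/RW1/US1/PS0)
  lvl2: tbl 0x22, slot 31 ⇒ 0x26007 (P1/RW1/US1/PS0)
  lvl3: tbl 0x26, slot 1 ⇒ 0x2A007 (P1/RW1/US1/PS0)
  ✓ 0x2AA2E  — 4 lookups
#1 VA=0x30780400000 (w,user):
  lvl0: tbl 0x1D, slot 6 ⇒ 0x2D007 (P1/RW1/US1/PS0)
  lvl1: tbl 0x2D, slot 30 ⇒ 0x2E007 (P1/RW1/US1/PS0)
  lvl2: tbl 0x2E, slot 2 ⇒ 0x53000 (P0/RW0/US0/PS0)
  ⇒ fault: PAGE_NOT_PRESENT  — 3 lookups

Access #1 fault: PAGE_NOT_PRESENT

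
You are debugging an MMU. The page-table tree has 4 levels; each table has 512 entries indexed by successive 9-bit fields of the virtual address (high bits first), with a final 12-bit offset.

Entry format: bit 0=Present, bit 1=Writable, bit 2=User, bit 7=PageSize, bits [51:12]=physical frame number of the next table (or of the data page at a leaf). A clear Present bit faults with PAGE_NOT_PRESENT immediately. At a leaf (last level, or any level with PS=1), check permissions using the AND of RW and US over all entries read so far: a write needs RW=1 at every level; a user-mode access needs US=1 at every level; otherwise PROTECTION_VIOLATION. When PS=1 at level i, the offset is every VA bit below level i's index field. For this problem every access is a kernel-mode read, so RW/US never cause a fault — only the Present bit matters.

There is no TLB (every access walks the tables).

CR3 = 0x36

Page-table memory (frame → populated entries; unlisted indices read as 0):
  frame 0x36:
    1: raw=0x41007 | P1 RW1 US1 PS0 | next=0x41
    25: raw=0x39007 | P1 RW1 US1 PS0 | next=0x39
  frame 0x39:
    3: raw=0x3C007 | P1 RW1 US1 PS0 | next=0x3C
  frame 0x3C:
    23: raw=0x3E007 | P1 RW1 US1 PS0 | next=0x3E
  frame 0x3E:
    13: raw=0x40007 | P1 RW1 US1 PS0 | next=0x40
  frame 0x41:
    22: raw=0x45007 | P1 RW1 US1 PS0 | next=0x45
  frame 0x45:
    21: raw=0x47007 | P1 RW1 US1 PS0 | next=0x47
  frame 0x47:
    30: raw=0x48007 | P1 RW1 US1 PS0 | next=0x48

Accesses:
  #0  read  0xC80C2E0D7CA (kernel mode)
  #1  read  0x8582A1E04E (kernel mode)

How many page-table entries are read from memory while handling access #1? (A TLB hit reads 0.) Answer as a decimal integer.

Walk each access:
#0 VA=0xC80C2E0D7CA (r,kernel):
  [0] read 0x36 idx=25: raw=0x39007 flags P=1 W=1 U=1 S=0
  [1] read 0x39 idx=3: raw=0x3C007 flags P=1 W=1 U=1 S=0
  [2] read 0x3C idx=23: raw=0x3E007 flags P=1 W=1 U=1 S=0
  [3] read 0x3E idx=13: raw=0x40007 flags P=1 W=1 U=1 S=0
  → PA=0x407CA  (4 entries read)
#1 VA=0x8582A1E04E (r,kernel):
  [0] read 0x36 idx=1: raw=0x41007 flags P=1 W=1 U=1 S=0
  [1] read 0x41 idx=22: raw=0x45007 flags P=1 W=1 U=1 S=0
  [2] read 0x45 idx=21: raw=0x47007 flags P=1 W=1 U=1 S=0
  [3] read 0x47 idx=30: raw=0x48007 flags P=1 W=1 U=1 S=0
  → PA=0x4804E  (4 entries read)

Entries read for #1: 4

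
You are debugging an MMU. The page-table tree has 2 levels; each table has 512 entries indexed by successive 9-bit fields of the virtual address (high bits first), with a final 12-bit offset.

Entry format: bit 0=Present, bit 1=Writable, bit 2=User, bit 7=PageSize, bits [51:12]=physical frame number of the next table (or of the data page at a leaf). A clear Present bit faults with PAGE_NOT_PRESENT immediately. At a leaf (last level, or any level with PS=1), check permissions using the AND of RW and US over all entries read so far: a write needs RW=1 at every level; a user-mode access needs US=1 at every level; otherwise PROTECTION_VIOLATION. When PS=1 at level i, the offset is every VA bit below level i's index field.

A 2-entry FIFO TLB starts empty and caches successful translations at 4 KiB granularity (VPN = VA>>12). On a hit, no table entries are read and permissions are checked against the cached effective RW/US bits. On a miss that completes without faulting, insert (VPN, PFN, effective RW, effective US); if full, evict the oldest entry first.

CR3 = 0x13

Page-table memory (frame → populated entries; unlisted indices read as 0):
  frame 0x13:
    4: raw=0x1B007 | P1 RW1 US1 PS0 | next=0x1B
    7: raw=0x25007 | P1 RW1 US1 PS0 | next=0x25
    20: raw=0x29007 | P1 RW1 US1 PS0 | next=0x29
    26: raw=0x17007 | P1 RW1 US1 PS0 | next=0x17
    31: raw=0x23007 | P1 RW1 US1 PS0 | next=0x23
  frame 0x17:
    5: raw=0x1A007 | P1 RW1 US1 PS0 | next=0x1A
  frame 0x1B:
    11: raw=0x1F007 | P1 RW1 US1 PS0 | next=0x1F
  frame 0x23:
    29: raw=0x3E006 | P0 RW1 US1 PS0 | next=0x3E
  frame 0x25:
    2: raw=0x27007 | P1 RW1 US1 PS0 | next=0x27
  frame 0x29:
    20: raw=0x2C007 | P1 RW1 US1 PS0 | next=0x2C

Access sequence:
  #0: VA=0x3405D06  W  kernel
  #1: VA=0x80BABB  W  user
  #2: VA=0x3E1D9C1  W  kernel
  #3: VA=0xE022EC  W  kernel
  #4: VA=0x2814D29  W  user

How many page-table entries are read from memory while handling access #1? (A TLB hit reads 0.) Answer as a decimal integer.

Trace:
#0 VA=0x3405D06 (w,kernel):
  lvl0: tbl 0x13, slot 26 ⇒ 0x17007 (P1/RW1/US1/PS0)
  lvl1: tbl 0x17, slot 5 ⇒ 0x1A007 (P1/RW1/US1/PS0)
  ✓ 0x1AD06  — 2 lookups
#1 VA=0x80BABB (w,user):
  lvl0: tbl 0x13, slot 4 ⇒ 0x1B007 (P1/RW1/US1/PS0)
  lvl1: tbl 0x1B, slot 11 ⇒ 0x1F007 (P1/RW1/US1/PS0)
  ✓ 0x1FABB  — 2 lookups
#2 VA=0x3E1D9C1 (w,kernel):
  lvl0: tbl 0x13, slot 31 ⇒ 0x23007 (P1/RW1/US1/PS0)
  lvl1: tbl 0x23, slot 29 ⇒ 0x3E006 (P0/RW1/US1/PS0)
  ⇒ fault: PAGE_NOT_PRESENT  — 2 lookups
#3 VA=0xE022EC (w,kernel):
  lvl0: tbl 0x13, slot 7 ⇒ 0x25007 (P1/RW1/US1/PS0)
  lvl1: tbl 0x25, slot 2 ⇒ 0x27007 (P1/RW1/US1/PS0)
  ✓ 0x272EC  — 2 lookups
#4 VA=0x2814D29 (w,user):
  lvl0: tbl 0x13, slot 20 ⇒ 0x29007 (P1/RW1/US1/PS0)
  lvl1: tbl 0x29, slot 20 ⇒ 0x2C007 (P1/RW1/US1/PS0)
  ✓ 0x2CD29  — 2 lookups

Entries read for #1: 2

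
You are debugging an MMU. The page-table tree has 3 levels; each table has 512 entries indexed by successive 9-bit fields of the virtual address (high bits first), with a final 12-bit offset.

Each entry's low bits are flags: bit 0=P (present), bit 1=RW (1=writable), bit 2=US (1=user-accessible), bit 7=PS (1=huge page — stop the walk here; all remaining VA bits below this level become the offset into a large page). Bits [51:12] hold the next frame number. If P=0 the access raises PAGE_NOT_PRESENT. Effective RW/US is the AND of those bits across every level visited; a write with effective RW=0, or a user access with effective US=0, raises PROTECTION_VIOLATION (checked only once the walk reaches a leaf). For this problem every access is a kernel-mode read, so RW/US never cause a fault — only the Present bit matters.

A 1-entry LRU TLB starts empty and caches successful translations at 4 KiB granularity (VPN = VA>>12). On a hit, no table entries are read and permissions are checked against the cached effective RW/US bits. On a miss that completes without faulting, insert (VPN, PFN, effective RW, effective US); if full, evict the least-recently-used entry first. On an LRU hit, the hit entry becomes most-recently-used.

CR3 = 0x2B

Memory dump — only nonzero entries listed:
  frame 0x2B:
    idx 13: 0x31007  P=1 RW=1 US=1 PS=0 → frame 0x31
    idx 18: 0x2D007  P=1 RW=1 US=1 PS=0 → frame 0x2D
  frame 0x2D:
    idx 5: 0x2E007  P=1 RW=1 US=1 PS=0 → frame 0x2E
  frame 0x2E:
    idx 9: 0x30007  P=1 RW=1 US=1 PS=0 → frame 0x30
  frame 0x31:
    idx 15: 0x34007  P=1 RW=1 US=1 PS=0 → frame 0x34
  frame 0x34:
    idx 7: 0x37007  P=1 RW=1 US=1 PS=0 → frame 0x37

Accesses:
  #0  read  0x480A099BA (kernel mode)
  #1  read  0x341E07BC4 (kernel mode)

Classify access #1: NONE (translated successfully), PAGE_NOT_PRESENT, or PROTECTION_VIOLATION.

Walk each access:
#0 VA=0x480A099BA (r,kernel):
  L0: frame=0x2B idx=18 entry=0x2D007 [P=1 RW=1 US=1 PS=0]
  L1: frame=0x2D idx=5 entry=0x2E007 [P=1 RW=1 US=1 PS=0]
  L2: frame=0x2E idx=9 entry=0x30007 [P=1 RW=1 US=1 PS=0]
  ✓ 0x309BA  — 3 lookups
#1 VA=0x341E07BC4 (r,kernel):
  L0: frame=0x2B idx=13 entry=0x31007 [P=1 RW=1 US=1 PS=0]
  L1: frame=0x31 idx=15 entry=0x34007 [P=1 RW=1 US=1 PS=0]
  L2: frame=0x34 idx=7 entry=0x37007 [P=1 RW=1 US=1 PS=0]
  ✓ 0x37BC4  — 3 lookups

Access #1 fault: NONE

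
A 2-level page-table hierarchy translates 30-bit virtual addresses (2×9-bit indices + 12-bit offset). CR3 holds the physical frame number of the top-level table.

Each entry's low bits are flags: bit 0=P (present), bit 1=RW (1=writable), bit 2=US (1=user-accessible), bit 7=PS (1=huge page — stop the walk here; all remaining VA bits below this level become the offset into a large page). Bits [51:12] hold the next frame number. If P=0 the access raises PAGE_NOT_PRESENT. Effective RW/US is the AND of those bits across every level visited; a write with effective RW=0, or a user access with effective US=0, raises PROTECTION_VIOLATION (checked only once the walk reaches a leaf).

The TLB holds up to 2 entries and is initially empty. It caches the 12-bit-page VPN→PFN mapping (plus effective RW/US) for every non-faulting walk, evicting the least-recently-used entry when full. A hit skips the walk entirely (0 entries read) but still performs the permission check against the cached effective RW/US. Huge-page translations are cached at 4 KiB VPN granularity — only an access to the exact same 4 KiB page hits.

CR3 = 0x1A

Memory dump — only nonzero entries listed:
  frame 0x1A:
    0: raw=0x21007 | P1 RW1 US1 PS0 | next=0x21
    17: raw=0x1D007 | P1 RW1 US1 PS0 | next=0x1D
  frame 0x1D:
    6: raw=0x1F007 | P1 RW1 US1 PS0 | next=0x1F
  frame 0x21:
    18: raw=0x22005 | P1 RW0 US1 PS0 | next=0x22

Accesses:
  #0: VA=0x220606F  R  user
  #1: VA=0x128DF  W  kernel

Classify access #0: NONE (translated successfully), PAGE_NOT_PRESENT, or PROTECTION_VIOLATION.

Trace:
#0 VA=0x220606F (r,user):
  lvl0: tbl 0x1A, slot 17 ⇒ 0x1D007 (P1/RW1/US1/PS0)
  lvl1: tbl 0x1D, slot 6 ⇒ 0x1F007 (P1/RW1/US1/PS0)
  ✓ 0x1F06F  — 2 lookups
#1 VA=0x128DF (w,kernel):
  lvl0: tbl 0x1A, slot 0 ⇒ 0x21007 (P1/RW1/US1/PS0)
  lvl1: tbl 0x21, slot 18 ⇒ 0x22005 (P1/RW0/US1/PS0)
  ⇒ fault: PROTECTION_VIOLATION  — 2 lookups

Access #0 fault: NONE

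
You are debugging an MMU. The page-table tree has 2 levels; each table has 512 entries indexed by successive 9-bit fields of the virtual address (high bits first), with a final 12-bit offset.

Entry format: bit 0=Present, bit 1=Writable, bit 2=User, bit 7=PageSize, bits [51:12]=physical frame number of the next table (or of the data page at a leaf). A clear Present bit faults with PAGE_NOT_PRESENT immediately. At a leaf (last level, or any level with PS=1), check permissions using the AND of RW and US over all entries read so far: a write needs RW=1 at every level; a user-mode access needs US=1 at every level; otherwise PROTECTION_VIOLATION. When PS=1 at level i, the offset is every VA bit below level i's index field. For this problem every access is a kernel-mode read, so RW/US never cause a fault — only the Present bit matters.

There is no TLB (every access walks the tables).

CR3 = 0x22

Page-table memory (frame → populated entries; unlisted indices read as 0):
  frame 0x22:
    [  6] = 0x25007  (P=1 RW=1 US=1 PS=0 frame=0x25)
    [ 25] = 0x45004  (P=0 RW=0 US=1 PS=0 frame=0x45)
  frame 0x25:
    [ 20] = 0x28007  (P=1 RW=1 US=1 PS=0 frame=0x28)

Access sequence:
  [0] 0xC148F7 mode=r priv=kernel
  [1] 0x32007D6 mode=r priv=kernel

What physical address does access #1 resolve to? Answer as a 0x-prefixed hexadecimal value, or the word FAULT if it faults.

Trace:
#0 VA=0xC148F7 (r,kernel):
  [0] read 0x22 idx=6: raw=0x25007 flags P=1 W=1 U=1 S=0
  [1] read 0x25 idx=20: raw=0x28007 flags P=1 W=1 U=1 S=0
  ✓ 0x288F7  — 2 lookups
#1 VA=0x32007D6 (r,kernel):
  [0] read 0x22 idx=25: raw=0x45004 flags P=0 W=0 U=1 S=0
  → PAGE_NOT_PRESENT  (1 entries read)

Access #1 PA: FAULT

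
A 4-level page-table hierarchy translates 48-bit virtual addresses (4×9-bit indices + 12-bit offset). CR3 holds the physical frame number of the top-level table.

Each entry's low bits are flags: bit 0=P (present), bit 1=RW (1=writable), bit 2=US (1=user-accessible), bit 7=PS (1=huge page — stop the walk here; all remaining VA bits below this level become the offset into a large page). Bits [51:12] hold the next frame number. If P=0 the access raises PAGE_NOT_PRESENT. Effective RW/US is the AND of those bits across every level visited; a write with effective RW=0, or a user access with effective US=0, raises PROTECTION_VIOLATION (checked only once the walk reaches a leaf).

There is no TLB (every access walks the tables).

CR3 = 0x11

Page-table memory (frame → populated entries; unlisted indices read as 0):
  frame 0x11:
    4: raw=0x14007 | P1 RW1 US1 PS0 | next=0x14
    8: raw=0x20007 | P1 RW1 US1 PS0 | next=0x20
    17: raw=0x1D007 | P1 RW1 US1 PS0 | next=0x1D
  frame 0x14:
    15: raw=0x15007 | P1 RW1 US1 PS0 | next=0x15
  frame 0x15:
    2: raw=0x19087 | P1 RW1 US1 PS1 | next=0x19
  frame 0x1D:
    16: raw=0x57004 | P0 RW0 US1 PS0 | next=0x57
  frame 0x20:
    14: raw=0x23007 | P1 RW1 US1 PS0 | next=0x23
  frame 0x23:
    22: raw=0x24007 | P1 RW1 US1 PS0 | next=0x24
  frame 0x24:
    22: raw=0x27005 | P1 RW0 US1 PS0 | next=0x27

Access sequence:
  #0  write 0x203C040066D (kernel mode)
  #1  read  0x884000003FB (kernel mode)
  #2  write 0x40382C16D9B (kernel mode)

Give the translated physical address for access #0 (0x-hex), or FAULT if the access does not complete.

Per-access translation:
#0 VA=0x203C040066D (w,kernel):
  L0: frame=0x11 idx=4 entry=0x14007 [P=1 RW=1 US=1 PS=0]
  L1: frame=0x14 idx=15 entry=0x15007 [P=1 RW=1 US=1 PS=0]
  L2: frame=0x15 idx=2 entry=0x19087 [P=1 RW=1 US=1 PS=1]
  → PA=0x1966D (huge @L2)  (3 entries read)
#1 VA=0x884000003FB (r,kernel):
  L0: frame=0x11 idx=17 entry=0x1D007 [P=1 RW=1 US=1 PS=0]
  L1: frame=0x1D idx=16 entry=0x57004 [P=0 RW=0 US=1 PS=0]
  → PAGE_NOT_PRESENT  (2 entries read)
#2 VA=0x40382C16D9B (w,kernel):
  L0: frame=0x11 idx=8 entry=0x20007 [P=1 RW=1 US=1 PS=0]
  L1: frame=0x20 idx=14 entry=0x23007 [P=1 RW=1 US=1 PS=0]
  L2: frame=0x23 idx=22 entry=0x24007 [P=1 RW=1 US=1 PS=0]
  L3: frame=0x24 idx=22 entry=0x27005 [P=1 RW=0 US=1 PS=0]
  → PROTECTION_VIOLATION  (4 entries read)

Access #0 PA: 0x1966D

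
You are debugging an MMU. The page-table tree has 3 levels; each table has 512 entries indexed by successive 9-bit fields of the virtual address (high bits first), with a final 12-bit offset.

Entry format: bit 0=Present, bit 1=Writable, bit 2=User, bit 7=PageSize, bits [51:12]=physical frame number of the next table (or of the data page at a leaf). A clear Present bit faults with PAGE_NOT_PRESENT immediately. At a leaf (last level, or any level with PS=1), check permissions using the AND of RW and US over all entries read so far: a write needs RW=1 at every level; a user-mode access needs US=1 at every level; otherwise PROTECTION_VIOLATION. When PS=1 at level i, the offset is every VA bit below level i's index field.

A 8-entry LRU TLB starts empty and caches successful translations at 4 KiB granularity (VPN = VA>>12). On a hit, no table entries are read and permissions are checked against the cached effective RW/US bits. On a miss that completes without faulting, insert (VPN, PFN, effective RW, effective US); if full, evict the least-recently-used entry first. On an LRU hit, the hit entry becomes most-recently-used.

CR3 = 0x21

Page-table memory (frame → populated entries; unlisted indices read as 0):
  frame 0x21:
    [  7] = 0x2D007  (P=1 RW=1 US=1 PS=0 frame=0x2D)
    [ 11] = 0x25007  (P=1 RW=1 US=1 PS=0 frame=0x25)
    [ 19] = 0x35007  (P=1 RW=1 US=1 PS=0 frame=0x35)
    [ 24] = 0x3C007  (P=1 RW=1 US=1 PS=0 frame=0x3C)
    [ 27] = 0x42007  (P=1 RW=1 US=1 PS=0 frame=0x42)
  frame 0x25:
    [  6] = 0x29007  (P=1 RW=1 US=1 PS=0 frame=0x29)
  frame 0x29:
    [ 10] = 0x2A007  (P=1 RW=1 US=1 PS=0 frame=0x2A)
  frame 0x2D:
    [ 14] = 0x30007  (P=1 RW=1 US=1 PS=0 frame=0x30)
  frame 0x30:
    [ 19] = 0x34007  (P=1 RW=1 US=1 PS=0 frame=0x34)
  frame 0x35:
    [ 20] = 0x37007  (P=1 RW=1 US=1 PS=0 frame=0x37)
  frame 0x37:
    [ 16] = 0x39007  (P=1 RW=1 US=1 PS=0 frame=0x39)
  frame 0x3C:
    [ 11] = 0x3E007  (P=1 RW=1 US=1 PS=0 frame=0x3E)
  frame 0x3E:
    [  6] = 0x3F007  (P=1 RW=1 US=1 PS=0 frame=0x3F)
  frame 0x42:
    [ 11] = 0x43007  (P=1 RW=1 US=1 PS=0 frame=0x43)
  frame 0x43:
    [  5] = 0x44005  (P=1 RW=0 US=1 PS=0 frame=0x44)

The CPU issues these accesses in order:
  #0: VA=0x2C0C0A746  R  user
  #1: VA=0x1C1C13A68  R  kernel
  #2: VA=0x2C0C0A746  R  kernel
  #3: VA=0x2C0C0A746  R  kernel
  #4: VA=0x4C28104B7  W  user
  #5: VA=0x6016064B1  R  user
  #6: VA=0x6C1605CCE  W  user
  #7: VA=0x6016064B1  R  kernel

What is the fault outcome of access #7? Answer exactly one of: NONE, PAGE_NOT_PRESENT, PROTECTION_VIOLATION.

Per-access translation:
#0 VA=0x2C0C0A746 (r,user):
  L0 @0x21[11] → 0x25007  P=1,RW=1,US=1,PS=0
  L1 @0x25[6] → 0x29007  P=1,RW=1,US=1,PS=0
  L2 @0x29[10] → 0x2A007  P=1,RW=1,US=1,PS=0
  ⇒ phys 0x2A746  [3 reads]
#1 VA=0x1C1C13A68 (r,kernel):
  L0 @0x21[7] → 0x2D007  P=1,RW=1,US=1,PS=0
  L1 @0x2D[14] → 0x30007  P=1,RW=1,US=1,PS=0
  L2 @0x30[19] → 0x34007  P=1,RW=1,US=1,PS=0
  ⇒ phys 0x34A68  [3 reads]
#2 VA=0x2C0C0A746 (r,kernel):
  TLB hit vpn=0x2C0C0A → PA=0x2A746
#3 VA=0x2C0C0A746 (r,kernel):
  TLB hit vpn=0x2C0C0A → PA=0x2A746
#4 VA=0x4C28104B7 (w,user):
  L0 @0x21[19] → 0x35007  P=1,RW=1,US=1,PS=0
  L1 @0x35[20] → 0x37007  P=1,RW=1,US=1,PS=0
  L2 @0x37[16] → 0x39007  P=1,RW=1,US=1,PS=0
  ⇒ phys 0x394B7  [3 reads]
#5 VA=0x6016064B1 (r,user):
  L0 @0x21[24] → 0x3C007  P=1,RW=1,US=1,PS=0
  L1 @0x3C[11] → 0x3E007  P=1,RW=1,US=1,PS=0
  L2 @0x3E[6] → 0x3F007  P=1,RW=1,US=1,PS=0
  ⇒ phys 0x3F4B1  [3 reads]
#6 VA=0x6C1605CCE (w,user):
  L0 @0x21[27] → 0x42007  P=1,RW=1,US=1,PS=0
  L1 @0x42[11] → 0x43007  P=1,RW=1,US=1,PS=0
  L2 @0x43[5] → 0x44005  P=1,RW=0,US=1,PS=0
  → PROTECTION_VIOLATION  (3 entries read)
#7 VA=0x6016064B1 (r,kernel):
  TLB hit vpn=0x601606 → PA=0x3F4B1

Access #7 fault: NONE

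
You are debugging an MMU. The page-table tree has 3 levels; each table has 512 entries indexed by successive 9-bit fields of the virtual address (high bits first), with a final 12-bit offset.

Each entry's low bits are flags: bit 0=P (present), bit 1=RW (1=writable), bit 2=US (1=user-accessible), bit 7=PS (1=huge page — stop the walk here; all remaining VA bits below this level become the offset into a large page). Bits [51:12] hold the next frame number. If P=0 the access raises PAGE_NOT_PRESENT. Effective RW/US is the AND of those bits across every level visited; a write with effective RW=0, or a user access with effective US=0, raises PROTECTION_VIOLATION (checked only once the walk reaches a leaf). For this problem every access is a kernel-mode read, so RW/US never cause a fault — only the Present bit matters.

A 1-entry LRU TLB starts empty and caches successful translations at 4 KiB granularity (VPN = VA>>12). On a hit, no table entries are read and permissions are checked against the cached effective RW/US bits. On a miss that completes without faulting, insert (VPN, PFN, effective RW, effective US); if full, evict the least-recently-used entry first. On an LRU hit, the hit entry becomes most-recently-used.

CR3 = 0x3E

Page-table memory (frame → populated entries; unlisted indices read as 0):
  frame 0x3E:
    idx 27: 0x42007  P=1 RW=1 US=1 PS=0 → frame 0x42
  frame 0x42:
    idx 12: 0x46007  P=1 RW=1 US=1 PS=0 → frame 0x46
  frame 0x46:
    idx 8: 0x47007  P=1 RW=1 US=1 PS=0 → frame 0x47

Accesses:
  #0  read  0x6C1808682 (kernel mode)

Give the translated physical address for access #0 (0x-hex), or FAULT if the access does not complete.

Trace:
#0 VA=0x6C1808682 (r,kernel):
  lvl0: tbl 0x3E, slot 27 ⇒ 0x42007 (P1/RW1/US1/PS0)
  lvl1: tbl 0x42, slot 12 ⇒ 0x46007 (P1/RW1/US1/PS0)
  lvl2: tbl 0x46, slot 8 ⇒ 0x47007 (P1/RW1/US1/PS0)
  ⇒ phys 0x47682  [3 reads]

Access #0 PA: 0x47682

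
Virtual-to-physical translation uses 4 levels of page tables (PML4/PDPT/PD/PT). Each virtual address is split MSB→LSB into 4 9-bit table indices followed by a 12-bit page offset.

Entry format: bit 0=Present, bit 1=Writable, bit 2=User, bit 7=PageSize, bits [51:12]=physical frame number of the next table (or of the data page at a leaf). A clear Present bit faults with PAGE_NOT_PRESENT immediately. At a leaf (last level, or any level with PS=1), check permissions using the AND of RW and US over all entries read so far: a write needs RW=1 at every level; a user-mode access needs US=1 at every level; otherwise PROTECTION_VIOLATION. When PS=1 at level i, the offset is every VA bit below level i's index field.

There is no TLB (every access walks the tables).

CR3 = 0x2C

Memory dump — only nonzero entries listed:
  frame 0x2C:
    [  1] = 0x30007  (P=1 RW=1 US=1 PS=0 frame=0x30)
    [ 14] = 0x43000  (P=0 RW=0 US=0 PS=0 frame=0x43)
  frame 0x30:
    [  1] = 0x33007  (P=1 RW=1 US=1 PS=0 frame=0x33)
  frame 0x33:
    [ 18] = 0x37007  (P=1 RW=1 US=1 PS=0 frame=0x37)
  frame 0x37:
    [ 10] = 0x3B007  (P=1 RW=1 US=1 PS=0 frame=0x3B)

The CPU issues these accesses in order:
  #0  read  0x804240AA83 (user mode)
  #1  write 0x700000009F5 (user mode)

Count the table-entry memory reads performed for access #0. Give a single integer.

Walk each access:
#0 VA=0x804240AA83 (r,user):
  lvl0: tbl 0x2C, slot 1 ⇒ 0x30007 (P1/RW1/US1/PS0)
  lvl1: tbl 0x30, slot 1 ⇒ 0x33007 (P1/RW1/US1/PS0)
  lvl2: tbl 0x33, slot 18 ⇒ 0x37007 (P1/RW1/US1/PS0)
  lvl3: tbl 0x37, slot 10 ⇒ 0x3B007 (P1/RW1/US1/PS0)
  ✓ 0x3BA83  — 4 lookups
#1 VA=0x700000009F5 (w,user):
  lvl0: tbl 0x2C, slot 14 ⇒ 0x43000 (P0/RW0/US0/PS0)
  ⇒ fault: PAGE_NOT_PRESENT  — 1 lookups

Entries read for #0: 4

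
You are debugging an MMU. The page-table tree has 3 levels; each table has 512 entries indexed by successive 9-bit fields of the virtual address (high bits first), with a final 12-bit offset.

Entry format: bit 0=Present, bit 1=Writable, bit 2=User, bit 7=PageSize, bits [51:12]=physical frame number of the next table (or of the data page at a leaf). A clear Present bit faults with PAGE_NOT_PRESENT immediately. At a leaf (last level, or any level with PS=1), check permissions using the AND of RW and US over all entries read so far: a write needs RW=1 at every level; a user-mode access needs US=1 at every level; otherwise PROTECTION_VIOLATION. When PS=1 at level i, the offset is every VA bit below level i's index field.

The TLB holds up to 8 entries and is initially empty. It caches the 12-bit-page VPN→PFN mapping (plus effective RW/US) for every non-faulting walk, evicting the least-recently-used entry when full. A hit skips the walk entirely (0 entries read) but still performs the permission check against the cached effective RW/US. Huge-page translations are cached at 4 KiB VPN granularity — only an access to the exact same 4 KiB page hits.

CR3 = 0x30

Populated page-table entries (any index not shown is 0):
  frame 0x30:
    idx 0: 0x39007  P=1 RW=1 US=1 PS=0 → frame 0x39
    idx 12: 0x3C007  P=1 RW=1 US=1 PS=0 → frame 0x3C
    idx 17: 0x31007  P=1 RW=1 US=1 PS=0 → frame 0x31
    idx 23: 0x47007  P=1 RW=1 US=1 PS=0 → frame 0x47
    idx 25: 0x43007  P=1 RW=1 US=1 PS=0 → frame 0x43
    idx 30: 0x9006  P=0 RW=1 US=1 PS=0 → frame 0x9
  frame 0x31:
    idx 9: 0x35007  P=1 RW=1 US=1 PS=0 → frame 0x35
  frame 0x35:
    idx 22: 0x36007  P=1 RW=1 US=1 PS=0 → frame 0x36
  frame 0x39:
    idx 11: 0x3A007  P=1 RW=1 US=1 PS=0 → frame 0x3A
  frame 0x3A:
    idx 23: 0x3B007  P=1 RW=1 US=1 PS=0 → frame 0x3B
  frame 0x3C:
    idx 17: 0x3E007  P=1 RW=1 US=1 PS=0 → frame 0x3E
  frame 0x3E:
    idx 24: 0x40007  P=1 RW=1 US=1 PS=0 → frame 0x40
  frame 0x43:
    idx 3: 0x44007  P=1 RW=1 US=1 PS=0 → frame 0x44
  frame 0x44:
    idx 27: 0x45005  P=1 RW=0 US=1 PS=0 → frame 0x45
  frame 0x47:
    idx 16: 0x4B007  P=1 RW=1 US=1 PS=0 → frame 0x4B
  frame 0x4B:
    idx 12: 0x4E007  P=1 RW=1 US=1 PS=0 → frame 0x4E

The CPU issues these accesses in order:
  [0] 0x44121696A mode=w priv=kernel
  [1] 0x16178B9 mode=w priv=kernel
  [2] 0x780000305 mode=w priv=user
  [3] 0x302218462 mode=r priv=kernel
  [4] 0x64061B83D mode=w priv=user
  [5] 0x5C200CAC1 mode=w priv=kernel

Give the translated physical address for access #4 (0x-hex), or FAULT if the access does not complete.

Trace:
#0 VA=0x44121696A (w,kernel):
  [0] read 0x30 idx=17: raw=0x31007 flags P=1 W=1 U=1 S=0
  [1] read 0x31 idx=9: raw=0x35007 flags P=1 W=1 U=1 S=0
  [2] read 0x35 idx=22: raw=0x36007 flags P=1 W=1 U=1 S=0
  ⇒ phys 0x3696A  [3 reads]
#1 VA=0x16178B9 (w,kernel):
  [0] read 0x30 idx=0: raw=0x39007 flags P=1 W=1 U=1 S=0
  [1] read 0x39 idx=11: raw=0x3A007 flags P=1 W=1 U=1 S=0
  [2] read 0x3A idx=23: raw=0x3B007 flags P=1 W=1 U=1 S=0
  ⇒ phys 0x3B8B9  [3 reads]
#2 VA=0x780000305 (w,user):
  [0] read 0x30 idx=30: raw=0x9006 flags P=0 W=1 U=1 S=0
  ⇒ fault: PAGE_NOT_PRESENT  — 1 lookups
#3 VA=0x302218462 (r,kernel):
  [0] read 0x30 idx=12: raw=0x3C007 flags P=1 W=1 U=1 S=0
  [1] read 0x3C idx=17: raw=0x3E007 flags P=1 W=1 U=1 S=0
  [2] read 0x3E idx=24: raw=0x40007 flags P=1 W=1 U=1 S=0
  ⇒ phys 0x40462  [3 reads]
#4 VA=0x64061B83D (w,user):
  [0] read 0x30 idx=25: raw=0x43007 flags P=1 W=1 U=1 S=0
  [1] read 0x43 idx=3: raw=0x44007 flags P=1 W=1 U=1 S=0
  [2] read 0x44 idx=27: raw=0x45005 flags P=1 W=0 U=1 S=0
  ⇒ fault: PROTECTION_VIOLATION  — 3 lookups
#5 VA=0x5C200CAC1 (w,kernel):
  [0] read 0x30 idx=23: raw=0x47007 flags P=1 W=1 U=1 S=0
  [1] read 0x47 idx=16: raw=0x4B007 flags P=1 W=1 U=1 S=0
  [2] read 0x4B idx=12: raw=0x4E007 flags P=1 W=1 U=1 S=0
  ⇒ phys 0x4EAC1  [3 reads]

Access #4 PA: FAULT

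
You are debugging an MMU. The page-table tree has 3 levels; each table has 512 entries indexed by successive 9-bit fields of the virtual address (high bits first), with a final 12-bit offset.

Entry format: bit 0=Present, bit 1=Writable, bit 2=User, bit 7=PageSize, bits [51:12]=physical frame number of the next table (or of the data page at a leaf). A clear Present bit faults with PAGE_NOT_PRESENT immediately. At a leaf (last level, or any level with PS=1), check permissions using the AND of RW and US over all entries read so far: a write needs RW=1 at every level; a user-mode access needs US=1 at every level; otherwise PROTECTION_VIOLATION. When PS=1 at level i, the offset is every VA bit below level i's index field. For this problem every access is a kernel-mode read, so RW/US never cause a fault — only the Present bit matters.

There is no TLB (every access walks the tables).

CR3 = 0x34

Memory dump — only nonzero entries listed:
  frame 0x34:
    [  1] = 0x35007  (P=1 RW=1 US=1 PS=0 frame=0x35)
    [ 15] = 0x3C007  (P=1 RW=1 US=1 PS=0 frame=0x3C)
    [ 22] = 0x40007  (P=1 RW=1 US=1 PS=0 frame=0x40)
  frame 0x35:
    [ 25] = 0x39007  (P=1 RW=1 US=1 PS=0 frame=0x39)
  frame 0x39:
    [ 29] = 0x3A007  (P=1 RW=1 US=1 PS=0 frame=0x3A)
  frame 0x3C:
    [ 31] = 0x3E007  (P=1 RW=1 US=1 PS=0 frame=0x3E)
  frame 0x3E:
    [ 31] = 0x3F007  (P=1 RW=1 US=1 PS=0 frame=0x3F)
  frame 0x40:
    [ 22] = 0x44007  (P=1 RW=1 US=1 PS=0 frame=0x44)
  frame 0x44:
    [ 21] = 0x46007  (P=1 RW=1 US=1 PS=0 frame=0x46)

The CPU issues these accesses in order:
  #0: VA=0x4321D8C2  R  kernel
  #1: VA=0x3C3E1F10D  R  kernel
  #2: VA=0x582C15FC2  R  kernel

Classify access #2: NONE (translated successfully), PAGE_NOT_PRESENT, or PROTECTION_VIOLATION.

Per-access translation:
#0 VA=0x4321D8C2 (r,kernel):
  L0: frame=0x34 idx=1 entry=0x35007 [P=1 RW=1 US=1 PS=0]
  L1: frame=0x35 idx=25 entry=0x39007 [P=1 RW=1 US=1 PS=0]
  L2: frame=0x39 idx=29 entry=0x3A007 [P=1 RW=1 US=1 PS=0]
  ⇒ phys 0x3A8C2  [3 reads]
#1 VA=0x3C3E1F10D (r,kernel):
  L0: frame=0x34 idx=15 entry=0x3C007 [P=1 RW=1 US=1 PS=0]
  L1: frame=0x3C idx=31 entry=0x3E007 [P=1 RW=1 US=1 PS=0]
  L2: frame=0x3E idx=31 entry=0x3F007 [P=1 RW=1 US=1 PS=0]
  ⇒ phys 0x3F10D  [3 reads]
#2 VA=0x582C15FC2 (r,kernel):
  L0: frame=0x34 idx=22 entry=0x40007 [P=1 RW=1 US=1 PS=0]
  L1: frame=0x40 idx=22 entry=0x44007 [P=1 RW=1 US=1 PS=0]
  L2: frame=0x44 idx=21 entry=0x46007 [P=1 RW=1 US=1 PS=0]
  ⇒ phys 0x46FC2  [3 reads]

Access #2 fault: NONE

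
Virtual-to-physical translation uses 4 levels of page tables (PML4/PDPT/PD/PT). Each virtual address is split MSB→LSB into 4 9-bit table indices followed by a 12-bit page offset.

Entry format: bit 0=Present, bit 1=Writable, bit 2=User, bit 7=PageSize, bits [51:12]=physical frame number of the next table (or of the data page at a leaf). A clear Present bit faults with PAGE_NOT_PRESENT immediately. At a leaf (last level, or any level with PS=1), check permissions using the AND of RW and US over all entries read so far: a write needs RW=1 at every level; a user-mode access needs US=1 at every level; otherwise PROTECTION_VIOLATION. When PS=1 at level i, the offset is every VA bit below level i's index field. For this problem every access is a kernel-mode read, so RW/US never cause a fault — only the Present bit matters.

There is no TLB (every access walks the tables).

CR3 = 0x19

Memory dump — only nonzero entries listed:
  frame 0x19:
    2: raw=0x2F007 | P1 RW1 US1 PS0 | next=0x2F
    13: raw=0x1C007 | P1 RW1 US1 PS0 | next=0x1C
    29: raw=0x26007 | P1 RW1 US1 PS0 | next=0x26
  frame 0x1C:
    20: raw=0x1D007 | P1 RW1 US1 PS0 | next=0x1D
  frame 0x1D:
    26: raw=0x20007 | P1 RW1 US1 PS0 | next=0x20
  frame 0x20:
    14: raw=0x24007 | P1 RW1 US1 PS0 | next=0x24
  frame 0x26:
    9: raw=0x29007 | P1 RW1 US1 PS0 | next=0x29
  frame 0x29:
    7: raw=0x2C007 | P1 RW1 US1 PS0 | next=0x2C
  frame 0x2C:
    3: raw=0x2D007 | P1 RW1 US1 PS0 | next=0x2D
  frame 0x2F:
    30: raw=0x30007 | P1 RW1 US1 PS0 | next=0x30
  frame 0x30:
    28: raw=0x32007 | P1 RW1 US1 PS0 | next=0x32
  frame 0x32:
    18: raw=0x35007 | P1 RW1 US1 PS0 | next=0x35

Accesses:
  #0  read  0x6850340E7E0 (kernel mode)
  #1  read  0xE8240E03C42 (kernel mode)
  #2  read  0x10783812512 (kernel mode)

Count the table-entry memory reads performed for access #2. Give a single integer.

Per-access translation:
#0 VA=0x6850340E7E0 (r,kernel):
  lvl0: tbl 0x19, slot 13 ⇒ 0x1C007 (P1/RW1/US1/PS0)
  lvl1: tbl 0x1C, slot 20 ⇒ 0x1D007 (P1/RW1/US1/PS0)
  lvl2: tbl 0x1D, slot 26 ⇒ 0x20007 (P1/RW1/US1/PS0)
  lvl3: tbl 0x20, slot 14 ⇒ 0x24007 (P1/RW1/US1/PS0)
  ✓ 0x247E0  — 4 lookups
#1 VA=0xE8240E03C42 (r,kernel):
  lvl0: tbl 0x19, slot 29 ⇒ 0x26007 (P1/RW1/US1/PS0)
  lvl1: tbl 0x26, slot 9 ⇒ 0x29007 (P1/RW1/US1/PS0)
  lvl2: tbl 0x29, slot 7 ⇒ 0x2C007 (P1/RW1/US1/PS0)
  lvl3: tbl 0x2C, slot 3 ⇒ 0x2D007 (P1/RW1/US1/PS0)
  ✓ 0x2DC42  — 4 lookups
#2 VA=0x10783812512 (r,kernel):
  lvl0: tbl 0x19, slot 2 ⇒ 0x2F007 (P1/RW1/US1/PS0)
  lvl1: tbl 0x2F, slot 30 ⇒ 0x30007 (P1/RW1/US1/PS0)
  lvl2: tbl 0x30, slot 28 ⇒ 0x32007 (P1/RW1/US1/PS0)
  lvl3: tbl 0x32, slot 18 ⇒ 0x35007 (P1/RW1/US1/PS0)
  ✓ 0x35512  — 4 lookups

Entries read for #2: 4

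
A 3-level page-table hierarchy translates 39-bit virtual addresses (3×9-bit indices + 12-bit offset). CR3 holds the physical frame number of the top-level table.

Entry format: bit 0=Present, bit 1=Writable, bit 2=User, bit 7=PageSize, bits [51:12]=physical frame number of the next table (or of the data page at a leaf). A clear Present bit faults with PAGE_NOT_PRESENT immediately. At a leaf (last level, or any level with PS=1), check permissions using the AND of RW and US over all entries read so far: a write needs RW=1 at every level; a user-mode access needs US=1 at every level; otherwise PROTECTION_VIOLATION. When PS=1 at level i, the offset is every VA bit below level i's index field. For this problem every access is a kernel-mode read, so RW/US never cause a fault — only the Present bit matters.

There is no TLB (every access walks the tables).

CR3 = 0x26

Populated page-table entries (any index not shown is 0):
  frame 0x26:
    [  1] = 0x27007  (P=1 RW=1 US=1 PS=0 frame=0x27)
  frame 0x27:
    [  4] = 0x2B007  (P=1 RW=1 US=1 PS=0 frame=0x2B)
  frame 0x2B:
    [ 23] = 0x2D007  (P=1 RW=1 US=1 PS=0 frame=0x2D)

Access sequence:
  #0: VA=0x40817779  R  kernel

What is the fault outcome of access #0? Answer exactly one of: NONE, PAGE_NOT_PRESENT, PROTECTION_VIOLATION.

Per-access translation:
#0 VA=0x40817779 (r,kernel):
  L0 @0x26[1] → 0x27007  P=1,RW=1,US=1,PS=0
  L1 @0x27[4] → 0x2B007  P=1,RW=1,US=1,PS=0
  L2 @0x2B[23] → 0x2D007  P=1,RW=1,US=1,PS=0
  ⇒ phys 0x2D779  [3 reads]

Access #0 fault: NONE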